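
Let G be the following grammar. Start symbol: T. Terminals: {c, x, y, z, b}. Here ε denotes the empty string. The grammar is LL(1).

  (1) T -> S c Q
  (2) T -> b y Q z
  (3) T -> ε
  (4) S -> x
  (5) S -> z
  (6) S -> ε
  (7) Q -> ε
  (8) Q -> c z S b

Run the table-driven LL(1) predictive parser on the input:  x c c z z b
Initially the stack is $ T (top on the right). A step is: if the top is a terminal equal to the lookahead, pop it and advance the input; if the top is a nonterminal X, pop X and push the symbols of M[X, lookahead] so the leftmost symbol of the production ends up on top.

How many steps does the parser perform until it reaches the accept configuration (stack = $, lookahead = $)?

10

step 1: stack=$ T  input=x c c z z b $  — expand T -> S c Q
step 2: stack=$ Q c S  input=x c c z z b $  — expand S -> x
step 3: stack=$ Q c x  input=x c c z z b $  — match x
step 4: stack=$ Q c  input=c c z z b $  — match c
step 5: stack=$ Q  input=c z z b $  — expand Q -> c z S b
step 6: stack=$ b S z c  input=c z z b $  — match c
step 7: stack=$ b S z  input=z z b $  — match z
step 8: stack=$ b S  input=z b $  — expand S -> z
step 9: stack=$ b z  input=z b $  — match z
step 10: stack=$ b  input=b $  — match b
Accept reached after 10 steps.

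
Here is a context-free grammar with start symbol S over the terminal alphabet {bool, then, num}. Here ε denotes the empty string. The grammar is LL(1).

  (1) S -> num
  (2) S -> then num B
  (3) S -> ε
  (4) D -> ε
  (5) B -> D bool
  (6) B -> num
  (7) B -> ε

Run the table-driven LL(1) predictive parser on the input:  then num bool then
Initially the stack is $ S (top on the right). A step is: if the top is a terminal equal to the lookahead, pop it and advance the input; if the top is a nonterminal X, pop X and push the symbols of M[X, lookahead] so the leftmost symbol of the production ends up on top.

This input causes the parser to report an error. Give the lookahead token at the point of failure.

     Stack         Input                 Action
  1  $ S           then num bool then $  expand S -> then num B
  2  $ B num then  then num bool then $  match then
  3  $ B num       num bool then $       match num
  4  $ B           bool then $           expand B -> D bool
  5  $ bool D      bool then $           expand D -> ε
  6  $ bool        bool then $           match bool
  7  $             then $                error: stack empty but input remains

then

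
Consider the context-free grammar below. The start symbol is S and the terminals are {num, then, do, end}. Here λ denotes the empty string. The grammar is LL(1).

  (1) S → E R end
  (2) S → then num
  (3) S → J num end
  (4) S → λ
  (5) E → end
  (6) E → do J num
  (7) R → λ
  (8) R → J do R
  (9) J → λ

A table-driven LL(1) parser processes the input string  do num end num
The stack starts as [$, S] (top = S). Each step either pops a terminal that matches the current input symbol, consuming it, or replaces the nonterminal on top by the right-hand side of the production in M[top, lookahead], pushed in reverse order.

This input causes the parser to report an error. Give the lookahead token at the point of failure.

     Stack             Input             Action
  1  $ S               do num end num $  expand S → E R end
  2  $ end R E         do num end num $  expand E → do J num
  3  $ end R num J do  do num end num $  match do
  4  $ end R num J     num end num $     expand J → λ
  5  $ end R num       num end num $     match num
  6  $ end R           end num $         expand R → λ
  7  $ end             end num $         match end
  8  $                 num $             error: stack empty but input remains

num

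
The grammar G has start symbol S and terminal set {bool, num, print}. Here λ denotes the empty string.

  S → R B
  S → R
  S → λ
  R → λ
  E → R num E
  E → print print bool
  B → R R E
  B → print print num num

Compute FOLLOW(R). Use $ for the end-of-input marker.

FIRST(R) = {λ}
FIRST(E) = {num, print}  (via R num E)
FIRST(B) = {num, print}  (via R R E)
FIRST(S) = {λ, num, print}  (via R B, R)
FOLLOW(S) includes $ since S is the start symbol.
FOLLOW(S): S appears on no right-hand side. Thus FOLLOW(S) = {$}.
FOLLOW(R): in S→R B, R is followed by B with FIRST {num, print}; in S→R, the suffix after R is empty, so FOLLOW(R) ⊇ FOLLOW(S) = {$}; in E→R num E, R is followed by num E with FIRST {num}; in B→R R E (occurrence 1), R is followed by R E with FIRST {num, print}; in B→R R E (occurrence 2), R is followed by E with FIRST {num, print}. Thus FOLLOW(R) = {$, num, print}.
FOLLOW(B): in S→R B, the suffix after B is empty, so FOLLOW(B) ⊇ FOLLOW(S) = {$}. Thus FOLLOW(B) = {$}.
FOLLOW(E): in E→R num E, the suffix after E is empty (adds nothing new); in B→R R E, the suffix after E is empty, so FOLLOW(E) ⊇ FOLLOW(B) = {$}. Thus FOLLOW(E) = {$}.

{$, num, print}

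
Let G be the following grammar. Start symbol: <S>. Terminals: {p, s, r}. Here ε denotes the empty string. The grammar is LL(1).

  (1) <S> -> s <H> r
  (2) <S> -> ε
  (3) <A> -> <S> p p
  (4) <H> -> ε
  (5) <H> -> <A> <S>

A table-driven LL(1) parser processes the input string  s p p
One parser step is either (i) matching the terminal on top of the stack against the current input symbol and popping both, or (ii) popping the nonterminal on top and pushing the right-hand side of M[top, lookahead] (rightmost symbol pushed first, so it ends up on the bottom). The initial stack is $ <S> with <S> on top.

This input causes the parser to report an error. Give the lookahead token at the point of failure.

step 1: stack=$ <S>  input=s p p $  — expand <S> -> s <H> r
step 2: stack=$ r <H> s  input=s p p $  — match s
step 3: stack=$ r <H>  input=p p $  — expand <H> -> <A> <S>
step 4: stack=$ r <S> <A>  input=p p $  — expand <A> -> <S> p p
step 5: stack=$ r <S> p p <S>  input=p p $  — expand <S> -> ε
step 6: stack=$ r <S> p p  input=p p $  — match p
step 7: stack=$ r <S> p  input=p $  — match p
step 8: stack=$ r <S>  input=$  — expand <S> -> ε
step 9: stack=$ r  input=$  — error: top is terminal r but lookahead is $

$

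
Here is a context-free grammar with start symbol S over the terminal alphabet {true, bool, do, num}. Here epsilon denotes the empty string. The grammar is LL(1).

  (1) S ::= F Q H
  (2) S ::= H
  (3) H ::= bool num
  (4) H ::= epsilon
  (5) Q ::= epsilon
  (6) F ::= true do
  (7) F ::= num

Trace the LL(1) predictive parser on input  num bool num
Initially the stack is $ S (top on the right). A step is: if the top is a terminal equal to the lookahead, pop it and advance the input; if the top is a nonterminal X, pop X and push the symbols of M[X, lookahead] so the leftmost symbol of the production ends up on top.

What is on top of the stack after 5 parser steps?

bool

     Stack      Input           Action
  1  $ S        num bool num $  expand S ::= F Q H
  2  $ H Q F    num bool num $  expand F ::= num
  3  $ H Q num  num bool num $  match num
  4  $ H Q      bool num $      expand Q ::= epsilon
  5  $ H        bool num $      expand H ::= bool num
Stack after step 5: $ num bool (top = bool).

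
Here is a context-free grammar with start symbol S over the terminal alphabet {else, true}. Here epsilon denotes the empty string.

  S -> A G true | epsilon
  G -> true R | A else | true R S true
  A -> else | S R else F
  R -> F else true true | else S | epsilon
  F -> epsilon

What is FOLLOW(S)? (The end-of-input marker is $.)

{$, else, true}

FIRST(F): from F->epsilon we get {epsilon}. So FIRST(F) = {epsilon}.
FIRST(R): from R->F else true true we get {else}; from R->else S we get {else}; from R->epsilon we get {epsilon}. So FIRST(R) = {epsilon, else}.
FIRST(S): from S->A G true we get {else}; from S->epsilon we get {epsilon}. So FIRST(S) = {epsilon, else}.
FIRST(A): from A->else we get {else}; from A->S R else F we get {else}. So FIRST(A) = {else}.
FIRST(G): from G->true R we get {true}; from G->A else we get {else}; from G->true R S true we get {true}. So FIRST(G) = {else, true}.
FOLLOW(S) includes $ since S is the start symbol.
FOLLOW(G): in S->A G true, G is followed by true with FIRST {true}. Thus FOLLOW(G) = {true}.
FOLLOW(A): in S->A G true, A is followed by G true with FIRST {else, true}; in G->A else, A is followed by else with FIRST {else}. Thus FOLLOW(A) = {else, true}.
FOLLOW(R): in G->true R, the suffix after R is empty, so FOLLOW(R) ⊇ FOLLOW(G) = {true}; in G->true R S true, R is followed by S true with FIRST {else, true}; in A->S R else F, R is followed by else F with FIRST {else}. Thus FOLLOW(R) = {else, true}.
FOLLOW(S): in G->true R S true, S is followed by true with FIRST {true}; in A->S R else F, S is followed by R else F with FIRST {else}; in R->else S, the suffix after S is empty, so FOLLOW(S) ⊇ FOLLOW(R) = {else, true}. Thus FOLLOW(S) = {$, else, true}.
FOLLOW(F): in A->S R else F, the suffix after F is empty, so FOLLOW(F) ⊇ FOLLOW(A) = {else, true}; in R->F else true true, F is followed by else true true with FIRST {else}. Thus FOLLOW(F) = {else, true}.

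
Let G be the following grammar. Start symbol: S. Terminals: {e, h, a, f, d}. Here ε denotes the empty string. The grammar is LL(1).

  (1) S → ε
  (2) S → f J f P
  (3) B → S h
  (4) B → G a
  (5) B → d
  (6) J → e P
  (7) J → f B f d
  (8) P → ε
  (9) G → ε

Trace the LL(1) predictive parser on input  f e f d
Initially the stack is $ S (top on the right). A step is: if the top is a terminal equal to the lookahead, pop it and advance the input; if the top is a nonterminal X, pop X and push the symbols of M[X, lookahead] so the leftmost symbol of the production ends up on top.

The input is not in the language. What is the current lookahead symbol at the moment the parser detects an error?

d

step 1: stack=$ S  input=f e f d $  — expand S → f J f P
step 2: stack=$ P f J f  input=f e f d $  — match f
step 3: stack=$ P f J  input=e f d $  — expand J → e P
step 4: stack=$ P f P e  input=e f d $  — match e
step 5: stack=$ P f P  input=f d $  — expand P → ε
step 6: stack=$ P f  input=f d $  — match f
step 7: stack=$ P  input=d $  — error: M[P, d] is empty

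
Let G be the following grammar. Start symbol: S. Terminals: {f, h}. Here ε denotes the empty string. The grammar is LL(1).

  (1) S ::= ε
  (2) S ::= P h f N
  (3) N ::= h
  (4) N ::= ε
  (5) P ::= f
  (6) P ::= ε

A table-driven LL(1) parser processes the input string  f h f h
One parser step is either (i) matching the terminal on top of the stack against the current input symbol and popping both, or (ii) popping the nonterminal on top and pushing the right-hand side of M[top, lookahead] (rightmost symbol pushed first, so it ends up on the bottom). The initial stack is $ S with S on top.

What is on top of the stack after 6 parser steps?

     Stack      Input      Action
  1  $ S        f h f h $  expand S ::= P h f N
  2  $ N f h P  f h f h $  expand P ::= f
  3  $ N f h f  f h f h $  match f
  4  $ N f h    h f h $    match h
  5  $ N f      f h $      match f
  6  $ N        h $        expand N ::= h
Stack after step 6: $ h (top = h).

h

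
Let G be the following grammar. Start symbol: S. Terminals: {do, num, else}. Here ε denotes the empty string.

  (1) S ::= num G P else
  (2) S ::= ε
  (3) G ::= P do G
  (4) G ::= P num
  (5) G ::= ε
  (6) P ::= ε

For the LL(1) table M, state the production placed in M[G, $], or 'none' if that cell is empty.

FIRST(S): from S::=num G P else we get {num}; from S::=ε we get {ε}. So FIRST(S) = {ε, num}.
FIRST(P): from P::=ε we get {ε}. So FIRST(P) = {ε}.
FIRST(G): from G::=P do G we get {do}; from G::=P num we get {num}; from G::=ε we get {ε}. So FIRST(G) = {ε, do, num}.
FOLLOW(S) includes $ since S is the start symbol.
FOLLOW(G): in S::=num G P else, G is followed by P else with FIRST {else}; in G::=P do G, the suffix after G is empty (adds nothing new). Thus FOLLOW(G) = {else}.
For G ::= P do G: FIRST(P do G) = {do}, so it goes in M[G, t] for t ∈ {do}.
For G ::= P num: FIRST(P num) = {num}, so it goes in M[G, t] for t ∈ {num}.
For G ::= ε: FIRST(ε) = {ε}, so it goes in M[G, t] for t ∈ {}; since ε ∈ FIRST, also for every t ∈ FOLLOW(G) = {else}.
None of these place a production in M[G, $].

none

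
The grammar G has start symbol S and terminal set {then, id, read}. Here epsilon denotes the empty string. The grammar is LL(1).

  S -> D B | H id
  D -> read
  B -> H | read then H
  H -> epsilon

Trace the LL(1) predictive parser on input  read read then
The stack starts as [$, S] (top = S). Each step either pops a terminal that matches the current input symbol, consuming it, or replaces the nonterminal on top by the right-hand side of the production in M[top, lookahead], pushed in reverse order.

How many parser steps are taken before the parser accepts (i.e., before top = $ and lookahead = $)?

     Stack          Input             Action
  1  $ S            read read then $  expand S -> D B
  2  $ B D          read read then $  expand D -> read
  3  $ B read       read read then $  match read
  4  $ B            read then $       expand B -> read then H
  5  $ H then read  read then $       match read
  6  $ H then       then $            match then
  7  $ H            $                 expand H -> epsilon
Accept reached after 7 steps.

7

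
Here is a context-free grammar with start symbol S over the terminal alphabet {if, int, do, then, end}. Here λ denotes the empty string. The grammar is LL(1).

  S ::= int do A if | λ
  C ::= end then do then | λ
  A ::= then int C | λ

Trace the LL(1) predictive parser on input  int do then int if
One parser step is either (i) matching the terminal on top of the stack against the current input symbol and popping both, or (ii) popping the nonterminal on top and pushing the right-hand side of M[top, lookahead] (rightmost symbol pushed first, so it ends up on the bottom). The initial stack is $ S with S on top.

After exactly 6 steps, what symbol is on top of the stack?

C

     Stack            Input                 Action
  1  $ S              int do then int if $  expand S ::= int do A if
  2  $ if A do int    int do then int if $  match int
  3  $ if A do        do then int if $      match do
  4  $ if A           then int if $         expand A ::= then int C
  5  $ if C int then  then int if $         match then
  6  $ if C int       int if $              match int
Stack after step 6: $ if C (top = C).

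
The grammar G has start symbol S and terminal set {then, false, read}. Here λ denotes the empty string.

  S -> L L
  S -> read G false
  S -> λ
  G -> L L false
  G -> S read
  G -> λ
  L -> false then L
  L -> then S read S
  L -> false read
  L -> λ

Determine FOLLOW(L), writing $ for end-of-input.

{$, false, read, then}

FIRST(L): from L->false then L we get {false}; from L->then S read S we get {then}; from L->false read we get {false}; from L->λ we get {λ}. So FIRST(L) = {λ, false, then}.
FIRST(S): from S->L L we get {λ, false, then}; from S->read G false we get {read}; from S->λ we get {λ}. So FIRST(S) = {λ, false, read, then}.
FIRST(G): from G->L L false we get {false, then}; from G->S read we get {false, read, then}; from G->λ we get {λ}. So FIRST(G) = {λ, false, read, then}.
FOLLOW(S) includes $ since S is the start symbol.
FOLLOW(G): in S->read G false, G is followed by false with FIRST {false}. Thus FOLLOW(G) = {false}.
FOLLOW(S): in G->S read, S is followed by read with FIRST {read}; in L->then S read S (occurrence 1), S is followed by read S with FIRST {read}; in L->then S read S (occurrence 2), the suffix after S is empty, so FOLLOW(S) ⊇ FOLLOW(L) = {$, false, read, then}. Thus FOLLOW(S) = {$, false, read, then}.
FOLLOW(L): in S->L L (occurrence 1), L is followed by L with FIRST {λ, false, then}; in S->L L (occurrence 1), the suffix after L is nullable, so FOLLOW(L) ⊇ FOLLOW(S) = {$, false, read, then}; in S->L L (occurrence 2), the suffix after L is empty, so FOLLOW(L) ⊇ FOLLOW(S) = {$, false, read, then}; in G->L L false (occurrence 1), L is followed by L false with FIRST {false, then}; in G->L L false (occurrence 2), L is followed by false with FIRST {false}; in L->false then L, the suffix after L is empty (adds nothing new). Thus FOLLOW(L) = {$, false, read, then}.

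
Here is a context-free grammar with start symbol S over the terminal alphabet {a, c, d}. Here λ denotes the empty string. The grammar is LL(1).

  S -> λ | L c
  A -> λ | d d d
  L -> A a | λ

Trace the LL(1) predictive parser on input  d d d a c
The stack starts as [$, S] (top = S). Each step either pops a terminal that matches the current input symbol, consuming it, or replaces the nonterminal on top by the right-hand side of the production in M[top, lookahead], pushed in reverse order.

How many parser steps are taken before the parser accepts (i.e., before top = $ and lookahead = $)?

     Stack        Input        Action
  1  $ S          d d d a c $  expand S -> L c
  2  $ c L        d d d a c $  expand L -> A a
  3  $ c a A      d d d a c $  expand A -> d d d
  4  $ c a d d d  d d d a c $  match d
  5  $ c a d d    d d a c $    match d
  6  $ c a d      d a c $      match d
  7  $ c a        a c $        match a
  8  $ c          c $          match c
Accept reached after 8 steps.

8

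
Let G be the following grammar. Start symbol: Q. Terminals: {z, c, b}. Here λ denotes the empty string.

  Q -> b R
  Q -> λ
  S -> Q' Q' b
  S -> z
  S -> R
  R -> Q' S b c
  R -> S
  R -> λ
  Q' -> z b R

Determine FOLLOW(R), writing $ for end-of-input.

{$, b, z}

FIRST(Q) = {λ, b}
FIRST(Q') = {z}
FIRST(S) = {λ, z}  (via Q' Q' b, R)
FIRST(R) = {λ, z}  (via Q' S b c, S)
FOLLOW(Q) includes $ since Q is the start symbol.
FOLLOW(Q): Q appears on no right-hand side. Thus FOLLOW(Q) = {$}.
FOLLOW(Q'): in S->Q' Q' b (occurrence 1), Q' is followed by Q' b with FIRST {z}; in S->Q' Q' b (occurrence 2), Q' is followed by b with FIRST {b}; in R->Q' S b c, Q' is followed by S b c with FIRST {b, z}. Thus FOLLOW(Q') = {b, z}.
FOLLOW(S): in R->Q' S b c, S is followed by b c with FIRST {b}; in R->S, the suffix after S is empty, so FOLLOW(S) ⊇ FOLLOW(R) = {$, b, z}. Thus FOLLOW(S) = {$, b, z}.
FOLLOW(R): in Q->b R, the suffix after R is empty, so FOLLOW(R) ⊇ FOLLOW(Q) = {$}; in S->R, the suffix after R is empty, so FOLLOW(R) ⊇ FOLLOW(S) = {$, b, z}; in Q'->z b R, the suffix after R is empty, so FOLLOW(R) ⊇ FOLLOW(Q') = {b, z}. Thus FOLLOW(R) = {$, b, z}.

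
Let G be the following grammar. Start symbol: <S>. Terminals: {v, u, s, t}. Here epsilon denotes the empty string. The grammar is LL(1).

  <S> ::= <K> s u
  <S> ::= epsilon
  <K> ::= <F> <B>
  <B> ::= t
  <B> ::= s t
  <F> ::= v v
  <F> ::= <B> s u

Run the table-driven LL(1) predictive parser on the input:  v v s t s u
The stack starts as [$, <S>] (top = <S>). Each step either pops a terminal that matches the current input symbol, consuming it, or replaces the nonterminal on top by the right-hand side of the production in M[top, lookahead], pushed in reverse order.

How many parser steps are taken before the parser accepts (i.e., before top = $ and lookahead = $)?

step 1: stack=$ <S>  input=v v s t s u $  — expand <S> ::= <K> s u
step 2: stack=$ u s <K>  input=v v s t s u $  — expand <K> ::= <F> <B>
step 3: stack=$ u s <B> <F>  input=v v s t s u $  — expand <F> ::= v v
step 4: stack=$ u s <B> v v  input=v v s t s u $  — match v
step 5: stack=$ u s <B> v  input=v s t s u $  — match v
step 6: stack=$ u s <B>  input=s t s u $  — expand <B> ::= s t
step 7: stack=$ u s t s  input=s t s u $  — match s
step 8: stack=$ u s t  input=t s u $  — match t
step 9: stack=$ u s  input=s u $  — match s
step 10: stack=$ u  input=u $  — match u
Accept reached after 10 steps.

10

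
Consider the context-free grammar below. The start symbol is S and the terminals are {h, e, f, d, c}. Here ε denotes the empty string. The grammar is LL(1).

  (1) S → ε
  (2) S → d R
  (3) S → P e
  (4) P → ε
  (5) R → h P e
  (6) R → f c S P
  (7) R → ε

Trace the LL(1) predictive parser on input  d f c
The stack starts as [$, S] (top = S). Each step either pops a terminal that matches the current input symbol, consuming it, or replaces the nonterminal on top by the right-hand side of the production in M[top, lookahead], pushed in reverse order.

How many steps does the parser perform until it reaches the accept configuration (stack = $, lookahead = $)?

step 1: stack=$ S  input=d f c $  — expand S → d R
step 2: stack=$ R d  input=d f c $  — match d
step 3: stack=$ R  input=f c $  — expand R → f c S P
step 4: stack=$ P S c f  input=f c $  — match f
step 5: stack=$ P S c  input=c $  — match c
step 6: stack=$ P S  input=$  — expand S → ε
step 7: stack=$ P  input=$  — expand P → ε
Accept reached after 7 steps.

7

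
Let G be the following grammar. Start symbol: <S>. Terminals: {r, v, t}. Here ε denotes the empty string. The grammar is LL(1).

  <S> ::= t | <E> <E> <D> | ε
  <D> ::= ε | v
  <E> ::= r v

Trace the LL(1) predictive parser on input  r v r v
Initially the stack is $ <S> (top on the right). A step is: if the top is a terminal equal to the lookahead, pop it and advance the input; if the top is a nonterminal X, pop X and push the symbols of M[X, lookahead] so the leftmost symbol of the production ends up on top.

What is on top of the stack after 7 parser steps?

<D>

step 1: stack=$ <S>  input=r v r v $  — expand <S> ::= <E> <E> <D>
step 2: stack=$ <D> <E> <E>  input=r v r v $  — expand <E> ::= r v
step 3: stack=$ <D> <E> v r  input=r v r v $  — match r
step 4: stack=$ <D> <E> v  input=v r v $  — match v
step 5: stack=$ <D> <E>  input=r v $  — expand <E> ::= r v
step 6: stack=$ <D> v r  input=r v $  — match r
step 7: stack=$ <D> v  input=v $  — match v
Stack after step 7: $ <D> (top = <D>).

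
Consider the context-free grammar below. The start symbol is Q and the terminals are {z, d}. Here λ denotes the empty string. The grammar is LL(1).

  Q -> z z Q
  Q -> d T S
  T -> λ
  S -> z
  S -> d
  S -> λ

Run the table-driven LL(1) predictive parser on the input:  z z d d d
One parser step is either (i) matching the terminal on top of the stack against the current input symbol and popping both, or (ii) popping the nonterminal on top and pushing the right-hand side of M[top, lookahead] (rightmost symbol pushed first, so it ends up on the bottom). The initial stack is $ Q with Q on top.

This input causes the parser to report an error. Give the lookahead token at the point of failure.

step 1: stack=$ Q  input=z z d d d $  — expand Q -> z z Q
step 2: stack=$ Q z z  input=z z d d d $  — match z
step 3: stack=$ Q z  input=z d d d $  — match z
step 4: stack=$ Q  input=d d d $  — expand Q -> d T S
step 5: stack=$ S T d  input=d d d $  — match d
step 6: stack=$ S T  input=d d $  — expand T -> λ
step 7: stack=$ S  input=d d $  — expand S -> d
step 8: stack=$ d  input=d d $  — match d
step 9: stack=$  input=d $  — error: stack empty but input remains

d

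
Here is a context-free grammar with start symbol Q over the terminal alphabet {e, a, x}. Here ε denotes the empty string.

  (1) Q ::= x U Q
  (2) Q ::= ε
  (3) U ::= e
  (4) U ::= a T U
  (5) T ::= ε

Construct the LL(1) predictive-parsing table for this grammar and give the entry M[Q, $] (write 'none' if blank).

FIRST(Q) = {ε, x}
FIRST(U) = {a, e}
FIRST(T) = {ε}
FOLLOW(Q) includes $ since Q is the start symbol.
FOLLOW(Q): in Q::=x U Q, the suffix after Q is empty (adds nothing new). Thus FOLLOW(Q) = {$}.
For Q ::= x U Q: FIRST(x U Q) = {x}, so it goes in M[Q, t] for t ∈ {x}.
For Q ::= ε: FIRST(ε) = {ε}, so it goes in M[Q, t] for t ∈ {}; since ε ∈ FIRST, also for every t ∈ FOLLOW(Q) = {$}.

Q ::= ε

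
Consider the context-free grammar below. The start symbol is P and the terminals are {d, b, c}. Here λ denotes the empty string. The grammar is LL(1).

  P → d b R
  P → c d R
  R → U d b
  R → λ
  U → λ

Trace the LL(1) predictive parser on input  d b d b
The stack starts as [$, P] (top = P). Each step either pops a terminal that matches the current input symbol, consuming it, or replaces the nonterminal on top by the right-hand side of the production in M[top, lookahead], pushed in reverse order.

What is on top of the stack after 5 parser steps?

     Stack    Input      Action
  1  $ P      d b d b $  expand P → d b R
  2  $ R b d  d b d b $  match d
  3  $ R b    b d b $    match b
  4  $ R      d b $      expand R → U d b
  5  $ b d U  d b $      expand U → λ
Stack after step 5: $ b d (top = d).

d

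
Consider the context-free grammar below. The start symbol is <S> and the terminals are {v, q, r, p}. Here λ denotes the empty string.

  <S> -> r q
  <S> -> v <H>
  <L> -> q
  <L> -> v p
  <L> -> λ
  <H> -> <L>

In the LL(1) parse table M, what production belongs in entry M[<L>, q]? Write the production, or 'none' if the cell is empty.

<L> -> q

FIRST(<S>): from <S>->r q we get {r}; from <S>->v <H> we get {v}. So FIRST(<S>) = {r, v}.
FIRST(<L>): from <L>->q we get {q}; from <L>->v p we get {v}; from <L>->λ we get {λ}. So FIRST(<L>) = {λ, q, v}.
FIRST(<H>): from <H>-><L> we get {λ, q, v}. So FIRST(<H>) = {λ, q, v}.
FOLLOW(<S>) includes $ since <S> is the start symbol.
FOLLOW(<H>): in <S>->v <H>, the suffix after <H> is empty, so FOLLOW(<H>) ⊇ FOLLOW(<S>) = {$}. Thus FOLLOW(<H>) = {$}.
FOLLOW(<L>): in <H>-><L>, the suffix after <L> is empty, so FOLLOW(<L>) ⊇ FOLLOW(<H>) = {$}. Thus FOLLOW(<L>) = {$}.
For <L> -> q: FIRST(q) = {q}, so it goes in M[<L>, t] for t ∈ {q}.
For <L> -> v p: FIRST(v p) = {v}, so it goes in M[<L>, t] for t ∈ {v}.
For <L> -> λ: FIRST(λ) = {λ}, so it goes in M[<L>, t] for t ∈ {}; since λ ∈ FIRST, also for every t ∈ FOLLOW(<L>) = {$}.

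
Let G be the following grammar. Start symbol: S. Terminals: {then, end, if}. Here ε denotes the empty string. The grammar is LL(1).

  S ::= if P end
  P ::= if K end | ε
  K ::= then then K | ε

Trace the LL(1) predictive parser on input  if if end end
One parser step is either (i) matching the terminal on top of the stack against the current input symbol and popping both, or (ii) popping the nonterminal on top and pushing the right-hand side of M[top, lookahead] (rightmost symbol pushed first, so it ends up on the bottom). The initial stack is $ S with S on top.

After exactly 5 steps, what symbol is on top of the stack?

end

step 1: stack=$ S  input=if if end end $  — expand S ::= if P end
step 2: stack=$ end P if  input=if if end end $  — match if
step 3: stack=$ end P  input=if end end $  — expand P ::= if K end
step 4: stack=$ end end K if  input=if end end $  — match if
step 5: stack=$ end end K  input=end end $  — expand K ::= ε
Stack after step 5: $ end end (top = end).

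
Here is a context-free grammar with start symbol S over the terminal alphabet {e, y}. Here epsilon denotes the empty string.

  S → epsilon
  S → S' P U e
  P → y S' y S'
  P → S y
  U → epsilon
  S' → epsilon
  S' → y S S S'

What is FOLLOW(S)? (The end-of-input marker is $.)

{$, e, y}

FIRST(U): from U→epsilon we get {epsilon}. So FIRST(U) = {epsilon}.
FIRST(S'): from S'→epsilon we get {epsilon}; from S'→y S S S' we get {y}. So FIRST(S') = {epsilon, y}.
FIRST(S): from S→epsilon we get {epsilon}; from S→S' P U e we get {y}. So FIRST(S) = {epsilon, y}.
FIRST(P): from P→y S' y S' we get {y}; from P→S y we get {y}. So FIRST(P) = {y}.
FOLLOW(S) includes $ since S is the start symbol.
FOLLOW(P): in S→S' P U e, P is followed by U e with FIRST {e}. Thus FOLLOW(P) = {e}.
FOLLOW(U): in S→S' P U e, U is followed by e with FIRST {e}. Thus FOLLOW(U) = {e}.
FOLLOW(S'): in S→S' P U e, S' is followed by P U e with FIRST {y}; in P→y S' y S' (occurrence 1), S' is followed by y S' with FIRST {y}; in P→y S' y S' (occurrence 2), the suffix after S' is empty, so FOLLOW(S') ⊇ FOLLOW(P) = {e}; in S'→y S S S', the suffix after S' is empty (adds nothing new). Thus FOLLOW(S') = {e, y}.
FOLLOW(S): in P→S y, S is followed by y with FIRST {y}; in S'→y S S S' (occurrence 1), S is followed by S S' with FIRST {epsilon, y}; in S'→y S S S' (occurrence 1), the suffix after S is nullable, so FOLLOW(S) ⊇ FOLLOW(S') = {e, y}; in S'→y S S S' (occurrence 2), S is followed by S' with FIRST {epsilon, y}; in S'→y S S S' (occurrence 2), the suffix after S is nullable, so FOLLOW(S) ⊇ FOLLOW(S') = {e, y}. Thus FOLLOW(S) = {$, e, y}.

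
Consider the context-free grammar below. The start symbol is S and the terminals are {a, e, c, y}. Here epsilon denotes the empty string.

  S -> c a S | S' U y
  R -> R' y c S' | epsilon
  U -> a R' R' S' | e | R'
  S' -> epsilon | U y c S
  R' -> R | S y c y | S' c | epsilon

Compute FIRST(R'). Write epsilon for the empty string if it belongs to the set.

FIRST(S) = {a, c, e, y}  (via S' U y)
FIRST(R) = {epsilon, a, c, e, y}  (via R' y c S')
FIRST(U) = {epsilon, a, c, e, y}  (via R')
FIRST(S') = {epsilon, a, c, e, y}  (via U y c S)
FIRST(R') = {epsilon, a, c, e, y}  (via R, S y c y, S' c)

{epsilon, a, c, e, y}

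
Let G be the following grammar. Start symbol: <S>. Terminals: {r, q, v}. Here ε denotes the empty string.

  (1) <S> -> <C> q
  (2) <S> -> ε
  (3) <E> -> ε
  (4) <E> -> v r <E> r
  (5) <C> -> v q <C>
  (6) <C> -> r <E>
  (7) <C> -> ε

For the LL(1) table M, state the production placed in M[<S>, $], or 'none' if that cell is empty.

FIRST(<E>) = {ε, v}
FIRST(<C>) = {ε, r, v}
FIRST(<S>) = {ε, q, r, v}  (via <C> q)
FOLLOW(<S>) includes $ since <S> is the start symbol.
FOLLOW(<S>): <S> appears on no right-hand side. Thus FOLLOW(<S>) = {$}.
For <S> -> <C> q: FIRST(<C> q) = {q, r, v}, so it goes in M[<S>, t] for t ∈ {q, r, v}.
For <S> -> ε: FIRST(ε) = {ε}, so it goes in M[<S>, t] for t ∈ {}; since ε ∈ FIRST, also for every t ∈ FOLLOW(<S>) = {$}.

<S> -> ε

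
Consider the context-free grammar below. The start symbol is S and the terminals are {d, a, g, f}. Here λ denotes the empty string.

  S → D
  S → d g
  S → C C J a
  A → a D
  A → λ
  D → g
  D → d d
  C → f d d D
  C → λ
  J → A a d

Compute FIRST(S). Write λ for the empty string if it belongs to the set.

FIRST(A): from A→a D we get {a}; from A→λ we get {λ}. So FIRST(A) = {λ, a}.
FIRST(D): from D→g we get {g}; from D→d d we get {d}. So FIRST(D) = {d, g}.
FIRST(C): from C→f d d D we get {f}; from C→λ we get {λ}. So FIRST(C) = {λ, f}.
FIRST(J): from J→A a d we get {a}. So FIRST(J) = {a}.
FIRST(S): from S→D we get {d, g}; from S→d g we get {d}; from S→C C J a we get {a, f}. So FIRST(S) = {a, d, f, g}.

{a, d, f, g}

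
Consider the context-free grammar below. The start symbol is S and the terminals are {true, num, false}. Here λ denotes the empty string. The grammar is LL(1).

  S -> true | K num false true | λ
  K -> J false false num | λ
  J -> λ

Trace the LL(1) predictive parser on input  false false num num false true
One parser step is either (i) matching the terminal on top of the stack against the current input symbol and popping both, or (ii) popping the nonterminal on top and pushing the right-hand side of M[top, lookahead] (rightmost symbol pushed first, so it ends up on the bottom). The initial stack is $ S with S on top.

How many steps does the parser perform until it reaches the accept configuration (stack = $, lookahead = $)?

9

step 1: stack=$ S  input=false false num num false true $  — expand S -> K num false true
step 2: stack=$ true false num K  input=false false num num false true $  — expand K -> J false false num
step 3: stack=$ true false num num false false J  input=false false num num false true $  — expand J -> λ
step 4: stack=$ true false num num false false  input=false false num num false true $  — match false
step 5: stack=$ true false num num false  input=false num num false true $  — match false
step 6: stack=$ true false num num  input=num num false true $  — match num
step 7: stack=$ true false num  input=num false true $  — match num
step 8: stack=$ true false  input=false true $  — match false
step 9: stack=$ true  input=true $  — match true
Accept reached after 9 steps.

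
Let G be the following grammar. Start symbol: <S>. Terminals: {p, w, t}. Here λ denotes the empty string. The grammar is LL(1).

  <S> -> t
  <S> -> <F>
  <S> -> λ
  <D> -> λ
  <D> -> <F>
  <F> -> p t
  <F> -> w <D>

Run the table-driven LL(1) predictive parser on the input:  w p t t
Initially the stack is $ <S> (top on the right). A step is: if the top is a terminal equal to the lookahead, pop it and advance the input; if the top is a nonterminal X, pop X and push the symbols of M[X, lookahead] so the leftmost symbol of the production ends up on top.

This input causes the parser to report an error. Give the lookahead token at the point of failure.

t

step 1: stack=$ <S>  input=w p t t $  — expand <S> -> <F>
step 2: stack=$ <F>  input=w p t t $  — expand <F> -> w <D>
step 3: stack=$ <D> w  input=w p t t $  — match w
step 4: stack=$ <D>  input=p t t $  — expand <D> -> <F>
step 5: stack=$ <F>  input=p t t $  — expand <F> -> p t
step 6: stack=$ t p  input=p t t $  — match p
step 7: stack=$ t  input=t t $  — match t
step 8: stack=$  input=t $  — error: stack empty but input remains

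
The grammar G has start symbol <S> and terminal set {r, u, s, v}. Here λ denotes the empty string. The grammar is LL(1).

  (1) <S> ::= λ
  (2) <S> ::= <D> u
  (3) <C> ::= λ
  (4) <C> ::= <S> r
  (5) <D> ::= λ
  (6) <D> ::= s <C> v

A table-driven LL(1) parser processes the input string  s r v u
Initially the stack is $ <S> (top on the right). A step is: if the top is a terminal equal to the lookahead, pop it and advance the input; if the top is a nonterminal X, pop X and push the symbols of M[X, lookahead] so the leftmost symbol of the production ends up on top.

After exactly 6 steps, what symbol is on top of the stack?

v

step 1: stack=$ <S>  input=s r v u $  — expand <S> ::= <D> u
step 2: stack=$ u <D>  input=s r v u $  — expand <D> ::= s <C> v
step 3: stack=$ u v <C> s  input=s r v u $  — match s
step 4: stack=$ u v <C>  input=r v u $  — expand <C> ::= <S> r
step 5: stack=$ u v r <S>  input=r v u $  — expand <S> ::= λ
step 6: stack=$ u v r  input=r v u $  — match r
Stack after step 6: $ u v (top = v).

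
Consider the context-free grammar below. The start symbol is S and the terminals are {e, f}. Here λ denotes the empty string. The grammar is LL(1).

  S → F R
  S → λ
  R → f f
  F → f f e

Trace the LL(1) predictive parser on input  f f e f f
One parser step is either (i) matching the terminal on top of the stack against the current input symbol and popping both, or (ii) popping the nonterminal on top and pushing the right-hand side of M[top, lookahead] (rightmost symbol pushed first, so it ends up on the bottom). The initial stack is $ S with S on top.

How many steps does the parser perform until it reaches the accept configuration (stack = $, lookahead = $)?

8

     Stack      Input        Action
  1  $ S        f f e f f $  expand S → F R
  2  $ R F      f f e f f $  expand F → f f e
  3  $ R e f f  f f e f f $  match f
  4  $ R e f    f e f f $    match f
  5  $ R e      e f f $      match e
  6  $ R        f f $        expand R → f f
  7  $ f f      f f $        match f
  8  $ f        f $          match f
Accept reached after 8 steps.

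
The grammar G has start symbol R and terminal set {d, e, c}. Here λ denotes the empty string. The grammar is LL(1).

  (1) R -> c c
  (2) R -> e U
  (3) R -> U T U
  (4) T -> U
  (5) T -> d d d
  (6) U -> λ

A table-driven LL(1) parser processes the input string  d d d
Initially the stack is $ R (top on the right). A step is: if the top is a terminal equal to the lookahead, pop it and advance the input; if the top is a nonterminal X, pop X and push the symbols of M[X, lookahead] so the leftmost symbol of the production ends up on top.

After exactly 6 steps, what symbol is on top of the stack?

     Stack      Input    Action
  1  $ R        d d d $  expand R -> U T U
  2  $ U T U    d d d $  expand U -> λ
  3  $ U T      d d d $  expand T -> d d d
  4  $ U d d d  d d d $  match d
  5  $ U d d    d d $    match d
  6  $ U d      d $      match d
Stack after step 6: $ U (top = U).

U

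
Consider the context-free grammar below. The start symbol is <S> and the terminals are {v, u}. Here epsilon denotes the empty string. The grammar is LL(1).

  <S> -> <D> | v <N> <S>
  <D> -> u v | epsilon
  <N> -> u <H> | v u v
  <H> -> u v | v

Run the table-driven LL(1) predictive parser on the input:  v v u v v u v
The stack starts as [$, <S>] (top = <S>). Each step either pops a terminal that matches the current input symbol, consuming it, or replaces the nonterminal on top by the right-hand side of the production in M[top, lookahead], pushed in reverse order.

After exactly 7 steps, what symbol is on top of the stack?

v

step 1: stack=$ <S>  input=v v u v v u v $  — expand <S> -> v <N> <S>
step 2: stack=$ <S> <N> v  input=v v u v v u v $  — match v
step 3: stack=$ <S> <N>  input=v u v v u v $  — expand <N> -> v u v
step 4: stack=$ <S> v u v  input=v u v v u v $  — match v
step 5: stack=$ <S> v u  input=u v v u v $  — match u
step 6: stack=$ <S> v  input=v v u v $  — match v
step 7: stack=$ <S>  input=v u v $  — expand <S> -> v <N> <S>
Stack after step 7: $ <S> <N> v (top = v).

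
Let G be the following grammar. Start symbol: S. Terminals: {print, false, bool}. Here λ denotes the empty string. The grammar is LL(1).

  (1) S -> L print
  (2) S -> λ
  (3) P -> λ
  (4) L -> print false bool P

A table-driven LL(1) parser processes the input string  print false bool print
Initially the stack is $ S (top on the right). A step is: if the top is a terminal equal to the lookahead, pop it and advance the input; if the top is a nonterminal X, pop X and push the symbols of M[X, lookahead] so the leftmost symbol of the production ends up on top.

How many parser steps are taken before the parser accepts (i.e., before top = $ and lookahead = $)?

7

     Stack                       Input                     Action
  1  $ S                         print false bool print $  expand S -> L print
  2  $ print L                   print false bool print $  expand L -> print false bool P
  3  $ print P bool false print  print false bool print $  match print
  4  $ print P bool false        false bool print $        match false
  5  $ print P bool              bool print $              match bool
  6  $ print P                   print $                   expand P -> λ
  7  $ print                     print $                   match print
Accept reached after 7 steps.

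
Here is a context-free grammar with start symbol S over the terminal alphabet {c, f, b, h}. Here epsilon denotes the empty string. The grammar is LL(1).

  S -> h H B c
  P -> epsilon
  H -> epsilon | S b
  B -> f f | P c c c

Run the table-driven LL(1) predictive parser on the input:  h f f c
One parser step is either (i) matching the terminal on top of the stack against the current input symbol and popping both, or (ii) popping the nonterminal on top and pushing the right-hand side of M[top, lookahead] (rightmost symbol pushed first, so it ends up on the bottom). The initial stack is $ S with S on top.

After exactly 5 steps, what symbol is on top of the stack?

     Stack      Input      Action
  1  $ S        h f f c $  expand S -> h H B c
  2  $ c B H h  h f f c $  match h
  3  $ c B H    f f c $    expand H -> epsilon
  4  $ c B      f f c $    expand B -> f f
  5  $ c f f    f f c $    match f
Stack after step 5: $ c f (top = f).

f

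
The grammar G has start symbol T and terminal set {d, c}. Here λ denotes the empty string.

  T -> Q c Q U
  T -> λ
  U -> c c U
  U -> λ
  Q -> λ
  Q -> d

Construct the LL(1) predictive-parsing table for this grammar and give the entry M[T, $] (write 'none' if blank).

T -> λ

FIRST(U): from U->c c U we get {c}; from U->λ we get {λ}. So FIRST(U) = {λ, c}.
FIRST(Q): from Q->λ we get {λ}; from Q->d we get {d}. So FIRST(Q) = {λ, d}.
FIRST(T): from T->Q c Q U we get {c, d}; from T->λ we get {λ}. So FIRST(T) = {λ, c, d}.
FOLLOW(T) includes $ since T is the start symbol.
FOLLOW(T): T appears on no right-hand side. Thus FOLLOW(T) = {$}.
For T -> Q c Q U: FIRST(Q c Q U) = {c, d}, so it goes in M[T, t] for t ∈ {c, d}.
For T -> λ: FIRST(λ) = {λ}, so it goes in M[T, t] for t ∈ {}; since λ ∈ FIRST, also for every t ∈ FOLLOW(T) = {$}.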